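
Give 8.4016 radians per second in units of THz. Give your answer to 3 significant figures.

1 rad/s = 1.59155e-13 terahertz.
So 8.4016 × 1.59155e-13 ≈ 1.34e-12 THz.

1.34e-12 terahertz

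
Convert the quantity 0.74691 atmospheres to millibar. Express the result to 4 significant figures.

1 atmosphere = 1013.25 millibar.
Then 0.74691 × 1013.25 ≈ 756.8 mbar.

756.8 mbar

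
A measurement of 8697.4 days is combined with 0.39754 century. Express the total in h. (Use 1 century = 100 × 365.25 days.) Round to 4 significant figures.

557200 hours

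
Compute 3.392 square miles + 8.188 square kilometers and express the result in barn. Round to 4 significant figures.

3.392 mi² = 8.78524 × 10^34 barn and 8.188 km² = 8.18800 × 10^34 barn.
8.78524 × 10^34 + 8.18800 × 10^34 ≈ 1.697 × 10^35 barn.

1.697 × 10^35 barn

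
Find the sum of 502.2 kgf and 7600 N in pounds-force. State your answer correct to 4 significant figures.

2816 lbf

502.2 kgf = 1107.16 lbf and 7600 N = 1708.55 lbf.
1107.16 + 1708.55 ≈ 2816 lbf.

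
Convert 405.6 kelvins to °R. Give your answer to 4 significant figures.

°R = K × 9/5.
Applying the formula gives 730.1 °R.

730.1 °R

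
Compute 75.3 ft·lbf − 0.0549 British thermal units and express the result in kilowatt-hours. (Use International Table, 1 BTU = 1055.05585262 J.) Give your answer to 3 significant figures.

1.23 × 10^-5 kWh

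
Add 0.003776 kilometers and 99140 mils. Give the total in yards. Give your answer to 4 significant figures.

0.003776 km = 4.12948 yd and 99140 mil = 2.75389 yd.
4.12948 + 2.75389 ≈ 6.883 yd.

6.883 yd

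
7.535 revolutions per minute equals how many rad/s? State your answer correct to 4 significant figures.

1 revolution per minute = 0.104720 radians per second.
Then 7.535 × 0.104720 ≈ 0.7891 rad/s.

0.7891 radians per second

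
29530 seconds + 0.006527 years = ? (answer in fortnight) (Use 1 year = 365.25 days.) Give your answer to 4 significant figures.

0.1947 fortnight

29530 s = 0.0244130 fortnight and 0.006527 yr = 0.170285 fortnight.
0.0244130 + 0.170285 ≈ 0.1947 fortnight.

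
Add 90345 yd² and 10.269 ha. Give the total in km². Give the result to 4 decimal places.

0.1782 square kilometers

90345 yd² = 0.0755399 km² and 10.269 ha = 0.102690 km².
0.0755399 + 0.102690 ≈ 0.1782 km².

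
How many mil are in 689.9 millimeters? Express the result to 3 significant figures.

27200 mil

1 mm = 39.3701 mil.
Thus 689.9 × 39.3701 ≈ 27200 mil.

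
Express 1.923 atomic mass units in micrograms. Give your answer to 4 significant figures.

3.193 × 10^-18 μg

1 atomic mass unit = 1.66054 × 10^-18 micrograms.
Thus 1.923 × 1.66054 × 10^-18 ≈ 3.193 × 10^-18 μg.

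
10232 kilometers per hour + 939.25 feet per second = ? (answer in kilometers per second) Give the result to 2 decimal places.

10232 km/h = 2.84222 km/s and 939.25 ft/s = 0.286283 km/s.
2.84222 + 0.286283 ≈ 3.13 km/s.

3.13 kilometers per second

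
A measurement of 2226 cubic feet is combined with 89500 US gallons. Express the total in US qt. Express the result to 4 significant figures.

424600 US qt

2226 ft³ = 66606.5 US qt and 89500 US gal = 358000 US qt.
66606.5 + 358000 ≈ 424600 US qt.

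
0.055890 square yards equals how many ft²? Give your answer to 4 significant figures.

0.5030 ft²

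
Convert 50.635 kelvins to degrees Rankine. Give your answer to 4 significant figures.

°R = K × 9/5.
Applying the formula gives 91.14 °R.

91.14 degrees Rankine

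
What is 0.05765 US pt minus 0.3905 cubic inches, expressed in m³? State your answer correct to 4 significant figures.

2.088 × 10^-5 m³

0.05765 US pt = 2.72786 × 10^-5 m³ and 0.3905 in³ = 6.39915 × 10^-6 m³.
2.72786 × 10^-5 − 6.39915 × 10^-6 ≈ 2.088 × 10^-5 m³.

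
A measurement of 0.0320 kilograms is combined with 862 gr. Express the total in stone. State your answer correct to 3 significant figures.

0.0138 stone

0.0320 kg = 0.00503914 st and 862 gr = 0.00879592 st.
0.00503914 + 0.00879592 ≈ 0.0138 st.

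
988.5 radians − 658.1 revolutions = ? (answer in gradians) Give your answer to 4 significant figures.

-200300 grad

988.5 rad = 62929.9 grad and 658.1 rev = 263240 grad.
62929.9 − 263240 ≈ -200300 grad.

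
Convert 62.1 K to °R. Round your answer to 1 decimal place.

111.8 degrees Rankine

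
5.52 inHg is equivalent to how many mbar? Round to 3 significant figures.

1 inch of mercury = 33.8639 millibar.
So 5.52 × 33.8639 ≈ 187 mbar.

187 mbar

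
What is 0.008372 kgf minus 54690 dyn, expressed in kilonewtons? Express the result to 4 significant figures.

0.008372 kgf = 8.21013e-5 kN and 54690 dyn = 0.000546900 kN.
8.21013e-5 − 0.000546900 ≈ -0.0004648 kN.

-0.0004648 kN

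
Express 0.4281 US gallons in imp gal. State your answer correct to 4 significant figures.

0.3565 imp gal

1 US gal = 0.832674 imp gal.
So 0.4281 × 0.832674 ≈ 0.3565 imp gal.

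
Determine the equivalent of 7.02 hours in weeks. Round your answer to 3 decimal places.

1 hour = 0.00595238 wk.
Thus 7.02 × 0.00595238 ≈ 0.042 wk.

0.042 weeks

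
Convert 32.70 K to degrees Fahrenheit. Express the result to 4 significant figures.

K = (°F + 459.67) × 5/9.
Applying the formula gives -400.8 °F.

-400.8 °F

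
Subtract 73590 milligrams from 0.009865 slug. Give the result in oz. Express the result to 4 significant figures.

0.009865 slug = 5.07835 oz and 73590 mg = 2.59581 oz.
5.07835 − 2.59581 ≈ 2.483 oz.

2.483 ounces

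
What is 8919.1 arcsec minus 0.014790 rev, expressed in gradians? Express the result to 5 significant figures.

-3.1632 grad

8919.1 arcsec = 2.75281 grad and 0.014790 rev = 5.91600 grad.
2.75281 − 5.91600 ≈ -3.1632 grad.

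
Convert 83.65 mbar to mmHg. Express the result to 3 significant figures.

1 millibar = 0.750062 mmHg.
83.65 × 0.750062 ≈ 62.7 mmHg.

62.7 mmHg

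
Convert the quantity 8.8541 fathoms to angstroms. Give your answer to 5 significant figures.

1.6192e+11 angstroms

1 fathom = 1.82880e+10 Å.
8.8541 × 1.82880e+10 ≈ 1.6192e+11 Å.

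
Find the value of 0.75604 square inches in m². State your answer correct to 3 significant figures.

0.000488 m²

1 in² = 0.000645160 m².
Then 0.75604 × 0.000645160 ≈ 0.000488 m².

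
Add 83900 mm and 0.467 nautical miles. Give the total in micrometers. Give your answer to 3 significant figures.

83900 mm = 8.39000e+7 μm and 0.467 nmi = 8.64884e+8 μm.
8.39000e+7 + 8.64884e+8 ≈ 9.49e+8 μm.

9.49e+8 micrometers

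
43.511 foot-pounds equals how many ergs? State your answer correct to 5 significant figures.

5.8993 × 10^8 erg

1 foot-pound = 1.35582 × 10^7 erg.
Thus 43.511 × 1.35582 × 10^7 ≈ 5.8993 × 10^8 erg.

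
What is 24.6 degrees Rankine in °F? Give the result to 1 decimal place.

-435.1 °F

°R = °F + 459.67.
Applying the formula gives -435.1 °F.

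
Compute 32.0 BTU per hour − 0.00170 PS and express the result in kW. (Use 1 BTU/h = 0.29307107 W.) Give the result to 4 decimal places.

32.0 BTU/h = 0.00937827 kW and 0.00170 PS = 0.00125035 kW.
0.00937827 − 0.00125035 ≈ 0.0081 kW.

0.0081 kW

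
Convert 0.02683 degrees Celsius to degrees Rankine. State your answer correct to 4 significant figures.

491.7 °R

°R = (°C + 273.15) × 9/5.
Applying the formula gives 491.7 °R.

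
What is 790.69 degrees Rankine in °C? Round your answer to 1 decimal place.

166.1 °C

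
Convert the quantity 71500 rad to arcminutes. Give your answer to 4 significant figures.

2.458e+8 arcmin

1 radian = 3437.75 arcmin.
So 71500 × 3437.75 ≈ 2.458e+8 arcmin.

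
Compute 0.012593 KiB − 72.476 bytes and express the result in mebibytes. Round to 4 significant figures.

0.012593 KiB = 1.22979e-5 MiB and 72.476 B = 6.91185e-5 MiB.
1.22979e-5 − 6.91185e-5 ≈ -5.682e-5 MiB.

-5.682e-5 mebibytes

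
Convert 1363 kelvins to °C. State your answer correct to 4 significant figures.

K = °C + 273.15.
Applying the formula gives 1090 °C.

1090 °C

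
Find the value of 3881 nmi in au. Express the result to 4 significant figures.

4.805 × 10^-5 astronomical units

1 nmi = 1.23799 × 10^-8 au.
3881 × 1.23799 × 10^-8 ≈ 4.805 × 10^-5 au.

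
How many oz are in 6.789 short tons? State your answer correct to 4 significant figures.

1 short ton = 32000.0 oz.
Then 6.789 × 32000.0 ≈ 217200 oz.

217200 oz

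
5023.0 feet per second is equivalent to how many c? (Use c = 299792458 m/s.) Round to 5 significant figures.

5.1069e-6 c

1 foot per second = 1.01670e-9 times the speed of light.
So 5023.0 × 1.01670e-9 ≈ 5.1069e-6 c.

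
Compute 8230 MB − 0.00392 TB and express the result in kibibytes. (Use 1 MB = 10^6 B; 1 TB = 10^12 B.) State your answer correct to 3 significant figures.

8230 MB = 8037109 KiB and 0.00392 TB = 3828125 KiB.
8037109 − 3828125 ≈ 4.21 × 10^6 KiB.

4.21 × 10^6 KiB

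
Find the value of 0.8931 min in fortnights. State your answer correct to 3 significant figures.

1 min = 4.96032 × 10^-5 fortnight.
Then 0.8931 × 4.96032 × 10^-5 ≈ 4.43 × 10^-5 fortnight.

4.43 × 10^-5 fortnights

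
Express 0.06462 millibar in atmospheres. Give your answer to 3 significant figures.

1 millibar = 0.000986923 atm.
Then 0.06462 × 0.000986923 ≈ 6.38 × 10^-5 atm.

6.38 × 10^-5 atmospheres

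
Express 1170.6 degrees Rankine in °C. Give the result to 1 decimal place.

377.2 degrees Celsius

°R = (°C + 273.15) × 9/5.
Applying the formula gives 377.2 °C.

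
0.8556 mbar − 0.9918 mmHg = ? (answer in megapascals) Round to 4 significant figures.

-4.667e-5 MPa

0.8556 mbar = 8.55600e-5 MPa and 0.9918 mmHg = 0.000132229 MPa.
8.55600e-5 − 0.000132229 ≈ -4.667e-5 MPa.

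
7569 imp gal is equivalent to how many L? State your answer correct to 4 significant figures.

34410 liters

1 imperial gallon = 4.54609 liters.
So 7569 × 4.54609 ≈ 34410 L.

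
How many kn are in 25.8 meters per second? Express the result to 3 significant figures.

1 meter per second = 1.94384 kn.
25.8 × 1.94384 ≈ 50.2 kn.

50.2 kn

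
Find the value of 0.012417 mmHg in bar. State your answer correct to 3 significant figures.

1 mmHg = 0.00133322 bar.
0.012417 × 0.00133322 ≈ 1.66 × 10^-5 bar.

1.66 × 10^-5 bar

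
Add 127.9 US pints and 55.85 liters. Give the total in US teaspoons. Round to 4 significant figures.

127.9 US pt = 12278.4 US tsp and 55.85 L = 11331.1 US tsp.
12278.4 + 11331.1 ≈ 23610 US tsp.

23610 US tsp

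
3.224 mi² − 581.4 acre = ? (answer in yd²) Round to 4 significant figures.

3.224 mi² = 9.98666e+6 yd² and 581.4 acre = 2.81398e+6 yd².
9.98666e+6 − 2.81398e+6 ≈ 7.173e+6 yd².

7.173e+6 square yards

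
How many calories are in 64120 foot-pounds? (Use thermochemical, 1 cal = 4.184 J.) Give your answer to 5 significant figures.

1 ft·lbf = 0.324048 cal.
Then 64120 × 0.324048 ≈ 20778 cal.

20778 cal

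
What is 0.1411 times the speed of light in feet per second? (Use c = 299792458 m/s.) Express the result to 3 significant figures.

1 c = 9.83571e+8 feet per second.
Then 0.1411 × 9.83571e+8 ≈ 1.39e+8 ft/s.

1.39e+8 ft/s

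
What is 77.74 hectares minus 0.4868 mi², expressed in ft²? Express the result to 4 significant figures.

77.74 ha = 8.36786 × 10^6 ft² and 0.4868 mi² = 1.35712 × 10^7 ft².
8.36786 × 10^6 − 1.35712 × 10^7 ≈ -5.203 × 10^6 ft².

-5.203 × 10^6 ft²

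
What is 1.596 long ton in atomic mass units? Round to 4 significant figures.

9.766e+29 u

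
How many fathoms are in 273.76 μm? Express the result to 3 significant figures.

0.000150 fathom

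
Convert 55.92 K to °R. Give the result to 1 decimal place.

100.7 °R

°R = K × 9/5.
Applying the formula gives 100.7 °R.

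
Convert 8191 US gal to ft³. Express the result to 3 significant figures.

1090 cubic feet

1 US gal = 0.133681 cubic feet.
Then 8191 × 0.133681 ≈ 1090 ft³.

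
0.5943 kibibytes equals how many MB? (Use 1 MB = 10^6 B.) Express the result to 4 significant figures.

0.0006086 MB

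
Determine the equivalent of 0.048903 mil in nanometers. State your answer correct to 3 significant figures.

1240 nm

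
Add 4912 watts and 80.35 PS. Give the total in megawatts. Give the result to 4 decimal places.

0.0640 MW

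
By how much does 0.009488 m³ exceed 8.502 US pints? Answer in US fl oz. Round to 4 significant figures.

184.8 US fl oz

0.009488 m³ = 320.827 US fl oz and 8.502 US pt = 136.032 US fl oz.
320.827 − 136.032 ≈ 184.8 US fl oz.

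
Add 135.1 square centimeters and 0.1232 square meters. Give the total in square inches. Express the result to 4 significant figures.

135.1 cm² = 20.9405 in² and 0.1232 m² = 190.960 in².
20.9405 + 190.960 ≈ 211.9 in².

211.9 in²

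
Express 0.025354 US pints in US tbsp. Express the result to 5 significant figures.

1 US pt = 32.0000 US tablespoons.
0.025354 × 32.0000 ≈ 0.81133 US tbsp.

0.81133 US tbsp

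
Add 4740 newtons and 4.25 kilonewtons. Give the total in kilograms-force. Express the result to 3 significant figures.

917 kgf

4740 N = 483.345 kgf and 4.25 kN = 433.379 kgf.
483.345 + 433.379 ≈ 917 kgf.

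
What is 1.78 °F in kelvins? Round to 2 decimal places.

256.36 K

K = (°F + 459.67) × 5/9.
Applying the formula gives 256.36 K.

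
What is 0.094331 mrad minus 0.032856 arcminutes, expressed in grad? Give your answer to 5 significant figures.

0.0053969 gradians

0.094331 mrad = 0.00600530 grad and 0.032856 arcmin = 0.000608444 grad.
0.00600530 − 0.000608444 ≈ 0.0053969 grad.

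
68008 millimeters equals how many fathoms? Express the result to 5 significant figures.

37.187 fathom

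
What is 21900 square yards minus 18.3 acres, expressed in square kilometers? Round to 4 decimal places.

21900 yd² = 0.0183112 km² and 18.3 acre = 0.0740575 km².
0.0183112 − 0.0740575 ≈ -0.0557 km².

-0.0557 km²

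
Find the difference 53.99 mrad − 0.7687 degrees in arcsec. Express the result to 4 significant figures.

53.99 mrad = 11136.2 arcsec and 0.7687 ° = 2767.32 arcsec.
11136.2 − 2767.32 ≈ 8369 arcsec.

8369 arcsec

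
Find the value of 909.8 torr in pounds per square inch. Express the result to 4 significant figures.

1 torr = 0.0193368 psi.
909.8 × 0.0193368 ≈ 17.59 psi.

17.59 pounds per square inch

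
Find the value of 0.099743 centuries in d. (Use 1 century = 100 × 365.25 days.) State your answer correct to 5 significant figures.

3643.1 days

1 century = 36525.0 d.
Then 0.099743 × 36525.0 ≈ 3643.1 d.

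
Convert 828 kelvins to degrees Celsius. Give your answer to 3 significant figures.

K = °C + 273.15.
Applying the formula gives 555 °C.

555 °C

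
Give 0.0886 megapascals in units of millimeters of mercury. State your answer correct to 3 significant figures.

665 millimeters of mercury

1 MPa = 7500.62 mmHg.
0.0886 × 7500.62 ≈ 665 mmHg.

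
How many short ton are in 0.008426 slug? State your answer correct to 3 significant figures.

1 slug = 0.0160870 short tons.
0.008426 × 0.0160870 ≈ 0.000136 short ton.

0.000136 short tons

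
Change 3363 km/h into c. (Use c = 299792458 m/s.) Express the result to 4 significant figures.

3.116e-6 c

1 kilometer per hour = 9.26567e-10 c.
3363 × 9.26567e-10 ≈ 3.116e-6 c.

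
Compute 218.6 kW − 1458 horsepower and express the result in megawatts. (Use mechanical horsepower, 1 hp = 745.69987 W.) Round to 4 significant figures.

-0.8686 MW

218.6 kW = 0.218600 MW and 1458 hp = 1.08723 MW.
0.218600 − 1.08723 ≈ -0.8686 MW.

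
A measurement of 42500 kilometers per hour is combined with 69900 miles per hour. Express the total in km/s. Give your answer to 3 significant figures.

42500 km/h = 11.8056 km/s and 69900 mph = 31.2481 km/s.
11.8056 + 31.2481 ≈ 43.1 km/s.

43.1 km/s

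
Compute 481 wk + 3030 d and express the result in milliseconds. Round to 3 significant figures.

481 wk = 2.90909 × 10^11 ms and 3030 d = 2.61792 × 10^11 ms.
2.90909 × 10^11 + 2.61792 × 10^11 ≈ 5.53 × 10^11 ms.

5.53 × 10^11 ms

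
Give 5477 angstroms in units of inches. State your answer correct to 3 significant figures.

2.16 × 10^-5 inches

1 angstrom = 3.93701 × 10^-9 in.
Then 5477 × 3.93701 × 10^-9 ≈ 2.16 × 10^-5 in.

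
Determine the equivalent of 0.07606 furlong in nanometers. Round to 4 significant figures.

1.530e+10 nm

1 furlong = 2.01168e+11 nanometers.
Then 0.07606 × 2.01168e+11 ≈ 1.530e+10 nm.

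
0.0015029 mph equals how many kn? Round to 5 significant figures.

0.0013060 kn

1 mile per hour = 0.868976 kn.
0.0015029 × 0.868976 ≈ 0.0013060 kn.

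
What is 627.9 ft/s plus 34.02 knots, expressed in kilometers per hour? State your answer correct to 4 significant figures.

627.9 ft/s = 688.982 km/h and 34.02 kn = 63.0050 km/h.
688.982 + 63.0050 ≈ 752.0 km/h.

752.0 km/h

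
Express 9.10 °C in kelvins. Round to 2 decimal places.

K = °C + 273.15.
Applying the formula gives 282.25 K.

282.25 K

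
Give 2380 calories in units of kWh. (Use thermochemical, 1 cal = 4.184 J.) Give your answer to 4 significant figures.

0.002766 kilowatt-hours

1 calorie = 1.16222 × 10^-6 kilowatt-hours.
Then 2380 × 1.16222 × 10^-6 ≈ 0.002766 kWh.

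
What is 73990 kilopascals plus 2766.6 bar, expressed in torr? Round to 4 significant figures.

2.630e+6 torr

73990 kPa = 554971 torr and 2766.6 bar = 2.07512e+6 torr.
554971 + 2.07512e+6 ≈ 2.630e+6 torr.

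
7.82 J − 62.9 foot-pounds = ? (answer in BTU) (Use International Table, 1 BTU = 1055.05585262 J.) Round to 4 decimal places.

7.82 J = 0.00741193 BTU and 62.9 ft·lbf = 0.0808307 BTU.
0.00741193 − 0.0808307 ≈ -0.0734 BTU.

-0.0734 BTU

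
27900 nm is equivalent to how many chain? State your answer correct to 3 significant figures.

1 nm = 4.97097e-11 chain.
Then 27900 × 4.97097e-11 ≈ 1.39e-6 chain.

1.39e-6 chain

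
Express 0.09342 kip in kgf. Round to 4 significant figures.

42.37 kgf

1 kip = 453.592 kilograms-force.
Thus 0.09342 × 453.592 ≈ 42.37 kgf.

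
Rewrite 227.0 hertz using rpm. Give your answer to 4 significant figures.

13620 rpm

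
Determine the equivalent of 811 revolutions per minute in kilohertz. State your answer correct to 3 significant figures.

0.0135 kilohertz

1 rpm = 1.66667e-5 kilohertz.
811 × 1.66667e-5 ≈ 0.0135 kHz.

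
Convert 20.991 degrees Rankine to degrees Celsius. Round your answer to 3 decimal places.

-261.488 °C

°R = (°C + 273.15) × 9/5.
Applying the formula gives -261.488 °C.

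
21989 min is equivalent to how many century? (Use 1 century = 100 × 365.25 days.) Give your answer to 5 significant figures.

0.00041807 century

1 min = 1.90129e-8 century.
21989 × 1.90129e-8 ≈ 0.00041807 century.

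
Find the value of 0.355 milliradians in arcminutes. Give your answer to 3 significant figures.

1 mrad = 3.43775 arcminutes.
Thus 0.355 × 3.43775 ≈ 1.22 arcmin.

1.22 arcminutes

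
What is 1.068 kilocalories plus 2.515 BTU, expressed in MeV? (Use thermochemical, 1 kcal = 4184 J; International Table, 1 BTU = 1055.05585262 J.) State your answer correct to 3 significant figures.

4.45e+16 MeV

1.068 kcal = 2.78903e+16 MeV and 2.515 BTU = 1.65616e+16 MeV.
2.78903e+16 + 1.65616e+16 ≈ 4.45e+16 MeV.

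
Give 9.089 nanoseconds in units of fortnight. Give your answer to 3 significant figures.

7.51e-15 fortnight

1 nanosecond = 8.26720e-16 fortnight.
So 9.089 × 8.26720e-16 ≈ 7.51e-15 fortnight.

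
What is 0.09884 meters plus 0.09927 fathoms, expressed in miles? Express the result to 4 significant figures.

0.0001742 mi

0.09884 m = 6.14163e-5 mi and 0.09927 fathom = 0.000112807 mi.
6.14163e-5 + 0.000112807 ≈ 0.0001742 mi.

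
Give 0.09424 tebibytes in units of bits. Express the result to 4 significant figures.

8.289e+11 bit

1 tebibyte = 8.79609e+12 bit.
0.09424 × 8.79609e+12 ≈ 8.289e+11 bit.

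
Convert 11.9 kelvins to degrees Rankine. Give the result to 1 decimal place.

21.4 °R

°R = K × 9/5.
Applying the formula gives 21.4 °R.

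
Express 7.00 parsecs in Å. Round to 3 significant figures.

2.16e+27 angstroms

1 pc = 3.08568e+26 angstroms.
So 7.00 × 3.08568e+26 ≈ 2.16e+27 Å.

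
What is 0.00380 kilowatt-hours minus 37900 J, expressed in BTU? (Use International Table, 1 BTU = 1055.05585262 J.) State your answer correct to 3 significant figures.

0.00380 kWh = 12.9661 BTU and 37900 J = 35.9223 BTU.
12.9661 − 35.9223 ≈ -23.0 BTU.

-23.0 British thermal units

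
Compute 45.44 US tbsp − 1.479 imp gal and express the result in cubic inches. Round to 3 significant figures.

45.44 US tbsp = 41.0025 in³ and 1.479 imp gal = 410.303 in³.
41.0025 − 410.303 ≈ -369 in³.

-369 in³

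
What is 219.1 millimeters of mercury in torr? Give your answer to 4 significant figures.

1 millimeter of mercury = 1.00000 torr.
219.1 × 1.00000 ≈ 219.1 torr.

219.1 torr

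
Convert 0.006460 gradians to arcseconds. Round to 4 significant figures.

20.93 arcseconds

1 grad = 3240.00 arcsec.
0.006460 × 3240.00 ≈ 20.93 arcsec.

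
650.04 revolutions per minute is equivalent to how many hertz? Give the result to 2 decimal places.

1 revolution per minute = 0.0166667 Hz.
650.04 × 0.0166667 ≈ 10.83 Hz.

10.83 hertz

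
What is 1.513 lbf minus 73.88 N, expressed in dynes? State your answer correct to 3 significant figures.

-6.71e+6 dyn

1.513 lbf = 673016 dyn and 73.88 N = 7.38800e+6 dyn.
673016 − 7.38800e+6 ≈ -6.71e+6 dyn.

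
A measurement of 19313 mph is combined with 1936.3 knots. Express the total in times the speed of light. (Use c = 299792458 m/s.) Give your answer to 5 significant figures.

19313 mph = 2.87989e-5 c and 1936.3 kn = 3.32269e-6 c.
2.87989e-5 + 3.32269e-6 ≈ 3.2122e-5 c.

3.2122e-5 c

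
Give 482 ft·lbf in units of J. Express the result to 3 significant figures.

654 joules

1 ft·lbf = 1.35582 J.
Then 482 × 1.35582 ≈ 654 J.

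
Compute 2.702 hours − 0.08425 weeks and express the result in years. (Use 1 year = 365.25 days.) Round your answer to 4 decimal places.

2.702 h = 0.000308236 yr and 0.08425 wk = 0.00161465 yr.
0.000308236 − 0.00161465 ≈ -0.0013 yr.

-0.0013 yr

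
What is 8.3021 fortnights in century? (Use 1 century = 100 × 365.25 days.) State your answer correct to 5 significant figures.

0.0031822 centuries

1 fortnight = 0.000383299 century.
Then 8.3021 × 0.000383299 ≈ 0.0031822 century.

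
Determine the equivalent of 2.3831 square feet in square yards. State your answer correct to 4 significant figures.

0.2648 yd²

1 ft² = 0.111111 square yards.
Thus 2.3831 × 0.111111 ≈ 0.2648 yd².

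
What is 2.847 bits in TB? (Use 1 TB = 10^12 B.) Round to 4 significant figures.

3.559e-13 TB

1 bit = 1.25000e-13 terabytes.
Thus 2.847 × 1.25000e-13 ≈ 3.559e-13 TB.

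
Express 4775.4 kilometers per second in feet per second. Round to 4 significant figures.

1.567e+7 feet per second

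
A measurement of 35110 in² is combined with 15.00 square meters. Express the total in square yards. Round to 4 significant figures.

35110 in² = 27.0910 yd² and 15.00 m² = 17.9399 yd².
27.0910 + 17.9399 ≈ 45.03 yd².

45.03 yd²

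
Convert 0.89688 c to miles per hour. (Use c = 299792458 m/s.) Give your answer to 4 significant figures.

6.015 × 10^8 miles per hour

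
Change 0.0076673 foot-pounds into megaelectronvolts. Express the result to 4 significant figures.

6.488e+10 megaelectronvolts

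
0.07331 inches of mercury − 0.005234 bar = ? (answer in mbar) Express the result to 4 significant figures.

0.07331 inHg = 2.48256 mbar and 0.005234 bar = 5.23400 mbar.
2.48256 − 5.23400 ≈ -2.751 mbar.

-2.751 mbar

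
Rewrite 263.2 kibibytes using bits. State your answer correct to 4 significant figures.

2.156e+6 bit

1 KiB = 8192.00 bit.
263.2 × 8192.00 ≈ 2.156e+6 bit.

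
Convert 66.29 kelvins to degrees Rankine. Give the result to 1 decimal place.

119.3 °R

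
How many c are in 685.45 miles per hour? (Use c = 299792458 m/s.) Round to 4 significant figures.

1.022 × 10^-6 times the speed of light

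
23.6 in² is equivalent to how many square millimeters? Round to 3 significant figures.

1 in² = 645.160 mm².
Then 23.6 × 645.160 ≈ 15200 mm².

15200 mm²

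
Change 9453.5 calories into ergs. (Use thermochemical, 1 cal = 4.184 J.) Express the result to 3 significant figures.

1 calorie = 4.18400 × 10^7 ergs.
So 9453.5 × 4.18400 × 10^7 ≈ 3.96 × 10^11 erg.

3.96 × 10^11 ergs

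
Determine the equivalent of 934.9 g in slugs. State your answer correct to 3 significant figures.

1 g = 6.85218 × 10^-5 slugs.
So 934.9 × 6.85218 × 10^-5 ≈ 0.0641 slug.

0.0641 slugs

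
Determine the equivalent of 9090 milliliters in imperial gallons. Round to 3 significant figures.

1 milliliter = 0.000219969 imperial gallons.
Then 9090 × 0.000219969 ≈ 2.00 imp gal.

2.00 imp gal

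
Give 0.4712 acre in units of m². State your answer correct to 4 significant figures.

1907 m²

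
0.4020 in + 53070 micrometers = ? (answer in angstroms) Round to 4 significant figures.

0.4020 in = 1.02108e+8 Å and 53070 μm = 5.30700e+8 Å.
1.02108e+8 + 5.30700e+8 ≈ 6.328e+8 Å.

6.328e+8 angstroms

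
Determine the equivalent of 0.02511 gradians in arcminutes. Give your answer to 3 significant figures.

1 grad = 54.0000 arcminutes.
So 0.02511 × 54.0000 ≈ 1.36 arcmin.

1.36 arcminutes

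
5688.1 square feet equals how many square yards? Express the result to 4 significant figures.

1 ft² = 0.111111 yd².
So 5688.1 × 0.111111 ≈ 632.0 yd².

632.0 square yards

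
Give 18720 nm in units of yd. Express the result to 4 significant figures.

1 nanometer = 1.09361 × 10^-9 yd.
18720 × 1.09361 × 10^-9 ≈ 2.047 × 10^-5 yd.

2.047 × 10^-5 yd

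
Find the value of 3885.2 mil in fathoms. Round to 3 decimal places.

1 mil = 1.38889 × 10^-5 fathoms.
Thus 3885.2 × 1.38889 × 10^-5 ≈ 0.054 fathom.

0.054 fathom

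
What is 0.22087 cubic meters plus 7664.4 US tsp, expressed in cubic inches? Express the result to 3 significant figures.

0.22087 m³ = 13478.3 in³ and 7664.4 US tsp = 2305.31 in³.
13478.3 + 2305.31 ≈ 15800 in³.

15800 cubic inches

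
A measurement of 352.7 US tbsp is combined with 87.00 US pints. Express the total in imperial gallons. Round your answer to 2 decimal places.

10.20 imp gal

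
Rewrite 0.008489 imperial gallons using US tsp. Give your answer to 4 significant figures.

1 imp gal = 922.330 US tsp.
Then 0.008489 × 922.330 ≈ 7.830 US tsp.

7.830 US teaspoons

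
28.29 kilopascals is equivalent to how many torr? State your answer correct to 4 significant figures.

1 kPa = 7.50062 torr.
Then 28.29 × 7.50062 ≈ 212.2 torr.

212.2 torr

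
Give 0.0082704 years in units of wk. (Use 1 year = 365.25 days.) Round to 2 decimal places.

0.43 wk

1 yr = 52.1786 weeks.
Then 0.0082704 × 52.1786 ≈ 0.43 wk.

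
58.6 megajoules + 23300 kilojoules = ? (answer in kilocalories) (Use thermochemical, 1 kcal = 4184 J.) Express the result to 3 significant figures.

19600 kilocalories

58.6 MJ = 14005.7 kcal and 23300 kJ = 5568.83 kcal.
14005.7 + 5568.83 ≈ 19600 kcal.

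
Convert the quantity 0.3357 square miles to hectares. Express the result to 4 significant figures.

1 square mile = 258.999 ha.
0.3357 × 258.999 ≈ 86.95 ha.

86.95 hectares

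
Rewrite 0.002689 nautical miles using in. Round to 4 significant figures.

196.1 inches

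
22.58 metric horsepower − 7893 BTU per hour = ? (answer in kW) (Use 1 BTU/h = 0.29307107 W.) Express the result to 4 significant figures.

14.29 kW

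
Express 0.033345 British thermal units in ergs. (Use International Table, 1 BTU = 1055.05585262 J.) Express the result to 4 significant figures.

3.518 × 10^8 ergs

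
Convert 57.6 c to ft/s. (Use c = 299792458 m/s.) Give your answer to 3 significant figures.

1 speed of light = 9.83571e+8 ft/s.
Then 57.6 × 9.83571e+8 ≈ 5.67e+10 ft/s.

5.67e+10 feet per second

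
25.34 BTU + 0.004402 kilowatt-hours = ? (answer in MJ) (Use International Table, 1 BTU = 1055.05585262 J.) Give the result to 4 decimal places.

0.0426 megajoules

25.34 BTU = 0.0267351 MJ and 0.004402 kWh = 0.0158472 MJ.
0.0267351 + 0.0158472 ≈ 0.0426 MJ.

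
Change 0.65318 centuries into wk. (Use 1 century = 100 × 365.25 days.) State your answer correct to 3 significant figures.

3410 weeks

1 century = 5217.86 wk.
Thus 0.65318 × 5217.86 ≈ 3410 wk.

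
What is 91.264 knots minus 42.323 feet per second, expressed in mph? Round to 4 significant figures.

76.17 miles per hour

91.264 kn = 105.025 mph and 42.323 ft/s = 28.8566 mph.
105.025 − 28.8566 ≈ 76.17 mph.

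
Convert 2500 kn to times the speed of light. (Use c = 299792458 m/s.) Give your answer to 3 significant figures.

4.29e-6 c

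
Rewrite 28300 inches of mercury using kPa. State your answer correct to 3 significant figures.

95800 kilopascals

1 inch of mercury = 3.38639 kPa.
28300 × 3.38639 ≈ 95800 kPa.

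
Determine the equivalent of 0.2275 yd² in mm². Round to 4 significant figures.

1 square yard = 836127 square millimeters.
Thus 0.2275 × 836127 ≈ 190200 mm².

190200 square millimeters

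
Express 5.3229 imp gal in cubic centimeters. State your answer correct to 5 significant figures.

1 imperial gallon = 4546.09 cm³.
Then 5.3229 × 4546.09 ≈ 24198 cm³.

24198 cm³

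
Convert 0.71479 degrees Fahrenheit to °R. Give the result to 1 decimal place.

460.4 degrees Rankine

°R = °F + 459.67.
Applying the formula gives 460.4 °R.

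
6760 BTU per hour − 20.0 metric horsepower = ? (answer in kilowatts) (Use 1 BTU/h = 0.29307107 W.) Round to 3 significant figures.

6760 BTU/h = 1.98116 kW and 20.0 PS = 14.7100 kW.
1.98116 − 14.7100 ≈ -12.7 kW.

-12.7 kW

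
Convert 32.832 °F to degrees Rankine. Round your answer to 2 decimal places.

492.50 °R

°R = °F + 459.67.
Applying the formula gives 492.50 °R.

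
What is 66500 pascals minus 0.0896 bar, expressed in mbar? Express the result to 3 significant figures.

575 mbar

66500 Pa = 665.000 mbar and 0.0896 bar = 89.6000 mbar.
665.000 − 89.6000 ≈ 575 mbar.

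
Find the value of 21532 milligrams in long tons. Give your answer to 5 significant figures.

2.1192e-5 long tons

1 milligram = 9.84207e-10 long ton.
Thus 21532 × 9.84207e-10 ≈ 2.1192e-5 long ton.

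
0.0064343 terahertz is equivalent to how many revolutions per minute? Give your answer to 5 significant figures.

3.8606e+11 rpm

1 terahertz = 6.00000e+13 rpm.
So 0.0064343 × 6.00000e+13 ≈ 3.8606e+11 rpm.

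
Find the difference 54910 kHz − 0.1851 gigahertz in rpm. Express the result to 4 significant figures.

-7.811 × 10^9 rpm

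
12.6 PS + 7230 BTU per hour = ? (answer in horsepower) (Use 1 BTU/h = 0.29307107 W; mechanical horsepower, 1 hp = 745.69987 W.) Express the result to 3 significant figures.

12.6 PS = 12.4276 hp and 7230 BTU/h = 2.84150 hp.
12.4276 + 2.84150 ≈ 15.3 hp.

15.3 horsepower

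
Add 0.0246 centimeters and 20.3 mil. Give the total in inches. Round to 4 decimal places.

0.0246 cm = 0.00968504 in and 20.3 mil = 0.0203000 in.
0.00968504 + 0.0203000 ≈ 0.0300 in.

0.0300 inches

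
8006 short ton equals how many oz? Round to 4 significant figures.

2.562 × 10^8 oz

1 short ton = 32000.0 oz.
8006 × 32000.0 ≈ 2.562 × 10^8 oz.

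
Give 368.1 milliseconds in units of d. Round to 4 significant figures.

1 ms = 1.15741e-8 d.
368.1 × 1.15741e-8 ≈ 4.260e-6 d.

4.260e-6 d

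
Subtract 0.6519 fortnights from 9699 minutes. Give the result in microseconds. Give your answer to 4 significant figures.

9699 min = 5.81940e+11 μs and 0.6519 fortnight = 7.88538e+11 μs.
5.81940e+11 − 7.88538e+11 ≈ -2.066e+11 μs.

-2.066e+11 μs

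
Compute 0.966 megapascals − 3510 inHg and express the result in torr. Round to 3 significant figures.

-81900 torr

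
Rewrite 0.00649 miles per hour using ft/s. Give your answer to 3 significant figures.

0.00952 ft/s

1 mile per hour = 1.46667 ft/s.
So 0.00649 × 1.46667 ≈ 0.00952 ft/s.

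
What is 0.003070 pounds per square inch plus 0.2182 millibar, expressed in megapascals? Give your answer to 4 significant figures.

4.299e-5 MPa

0.003070 psi = 2.11669e-5 MPa and 0.2182 mbar = 2.18200e-5 MPa.
2.11669e-5 + 2.18200e-5 ≈ 4.299e-5 MPa.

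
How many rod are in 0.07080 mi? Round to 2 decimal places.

22.66 rod

1 mi = 320.000 rods.
So 0.07080 × 320.000 ≈ 22.66 rod.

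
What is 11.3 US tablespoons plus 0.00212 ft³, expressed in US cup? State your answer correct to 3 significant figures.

0.960 US cup

11.3 US tbsp = 0.706250 US cup and 0.00212 ft³ = 0.253739 US cup.
0.706250 + 0.253739 ≈ 0.960 US cup.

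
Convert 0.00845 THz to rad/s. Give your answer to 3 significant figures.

5.31e+10 radians per second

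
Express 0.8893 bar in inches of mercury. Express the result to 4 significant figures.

1 bar = 29.5300 inHg.
Then 0.8893 × 29.5300 ≈ 26.26 inHg.

26.26 inHg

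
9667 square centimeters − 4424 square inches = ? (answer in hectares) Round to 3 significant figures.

9667 cm² = 9.66700 × 10^-5 ha and 4424 in² = 0.000285419 ha.
9.66700 × 10^-5 − 0.000285419 ≈ -0.000189 ha.

-0.000189 ha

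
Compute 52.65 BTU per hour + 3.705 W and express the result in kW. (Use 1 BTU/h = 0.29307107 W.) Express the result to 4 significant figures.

0.01914 kilowatts

52.65 BTU/h = 0.0154302 kW and 3.705 W = 0.00370500 kW.
0.0154302 + 0.00370500 ≈ 0.01914 kW.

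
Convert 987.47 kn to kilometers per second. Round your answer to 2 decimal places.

0.51 kilometers per second

1 kn = 0.000514444 kilometers per second.
987.47 × 0.000514444 ≈ 0.51 km/s.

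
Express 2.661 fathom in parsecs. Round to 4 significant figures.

1 fathom = 5.92674e-17 parsecs.
Then 2.661 × 5.92674e-17 ≈ 1.577e-16 pc.

1.577e-16 parsecs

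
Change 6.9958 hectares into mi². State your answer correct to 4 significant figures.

1 hectare = 0.00386102 square miles.
Thus 6.9958 × 0.00386102 ≈ 0.02701 mi².

0.02701 square miles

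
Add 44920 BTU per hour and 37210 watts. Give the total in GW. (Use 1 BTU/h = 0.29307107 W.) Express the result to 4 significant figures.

44920 BTU/h = 1.31648e-5 GW and 37210 W = 3.72100e-5 GW.
1.31648e-5 + 3.72100e-5 ≈ 5.037e-5 GW.

5.037e-5 GW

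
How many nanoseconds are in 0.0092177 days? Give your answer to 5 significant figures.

1 day = 8.64000 × 10^13 ns.
Then 0.0092177 × 8.64000 × 10^13 ≈ 7.9641 × 10^11 ns.

7.9641 × 10^11 nanoseconds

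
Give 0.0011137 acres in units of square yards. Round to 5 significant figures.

1 acre = 4840.00 yd².
Then 0.0011137 × 4840.00 ≈ 5.3903 yd².

5.3903 square yards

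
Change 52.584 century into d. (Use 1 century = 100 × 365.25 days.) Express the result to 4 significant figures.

1 century = 36525.0 days.
52.584 × 36525.0 ≈ 1.921e+6 d.

1.921e+6 d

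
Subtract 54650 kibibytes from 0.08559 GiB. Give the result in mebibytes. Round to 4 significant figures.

34.28 MiB

0.08559 GiB = 87.6442 MiB and 54650 KiB = 53.3691 MiB.
87.6442 − 53.3691 ≈ 34.28 MiB.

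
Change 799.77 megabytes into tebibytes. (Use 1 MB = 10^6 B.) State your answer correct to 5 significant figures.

0.00072739 TiB

1 MB = 9.09495 × 10^-7 TiB.
So 799.77 × 9.09495 × 10^-7 ≈ 0.00072739 TiB.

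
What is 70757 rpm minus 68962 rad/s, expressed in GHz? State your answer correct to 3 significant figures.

-9.80e-6 GHz

70757 rpm = 1.17928e-6 GHz and 68962 rad/s = 1.09756e-5 GHz.
1.17928e-6 − 1.09756e-5 ≈ -9.80e-6 GHz.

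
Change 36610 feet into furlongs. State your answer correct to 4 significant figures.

1 ft = 0.00151515 furlong.
Then 36610 × 0.00151515 ≈ 55.47 furlong.

55.47 furlong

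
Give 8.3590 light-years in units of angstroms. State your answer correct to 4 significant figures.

7.908 × 10^26 angstroms

1 ly = 9.46073 × 10^25 angstroms.
Thus 8.3590 × 9.46073 × 10^25 ≈ 7.908 × 10^26 Å.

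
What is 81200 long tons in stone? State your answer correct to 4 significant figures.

1 long ton = 160.000 stone.
Thus 81200 × 160.000 ≈ 1.299e+7 st.

1.299e+7 st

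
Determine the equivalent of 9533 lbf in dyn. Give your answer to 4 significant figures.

4.240 × 10^9 dyn

1 lbf = 444822 dynes.
9533 × 444822 ≈ 4.240 × 10^9 dyn.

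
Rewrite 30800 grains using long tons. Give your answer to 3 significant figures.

0.00196 long tons

1 gr = 6.37755 × 10^-8 long ton.
Thus 30800 × 6.37755 × 10^-8 ≈ 0.00196 long ton.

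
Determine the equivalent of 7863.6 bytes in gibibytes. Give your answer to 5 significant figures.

7.3235e-6 gibibytes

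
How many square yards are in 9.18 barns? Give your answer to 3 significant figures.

1 barn = 1.19599 × 10^-28 square yards.
Thus 9.18 × 1.19599 × 10^-28 ≈ 1.10 × 10^-27 yd².

1.10 × 10^-27 yd²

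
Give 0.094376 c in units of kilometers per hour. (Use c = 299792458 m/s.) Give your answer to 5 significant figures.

1 c = 1.07925 × 10^9 kilometers per hour.
Thus 0.094376 × 1.07925 × 10^9 ≈ 1.0186 × 10^8 km/h.

1.0186 × 10^8 km/h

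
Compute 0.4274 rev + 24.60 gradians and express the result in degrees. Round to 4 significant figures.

176.0 °

0.4274 rev = 153.864 ° and 24.60 grad = 22.1400 °.
153.864 + 22.1400 ≈ 176.0 °.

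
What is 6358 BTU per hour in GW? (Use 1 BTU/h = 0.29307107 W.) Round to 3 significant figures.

1 BTU per hour = 2.93071e-10 gigawatts.
6358 × 2.93071e-10 ≈ 1.86e-6 GW.

1.86e-6 GW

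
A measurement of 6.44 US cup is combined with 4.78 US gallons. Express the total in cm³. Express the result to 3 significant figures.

6.44 US cup = 1523.63 cm³ and 4.78 US gal = 18094.3 cm³.
1523.63 + 18094.3 ≈ 19600 cm³.

19600 cubic centimeters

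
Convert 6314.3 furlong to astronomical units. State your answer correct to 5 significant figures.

8.4910 × 10^-6 au

1 furlong = 1.34473 × 10^-9 astronomical units.
So 6314.3 × 1.34473 × 10^-9 ≈ 8.4910 × 10^-6 au.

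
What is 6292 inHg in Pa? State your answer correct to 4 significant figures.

2.131e+7 pascals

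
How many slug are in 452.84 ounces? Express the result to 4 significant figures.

1 ounce = 0.00194256 slugs.
Then 452.84 × 0.00194256 ≈ 0.8797 slug.

0.8797 slugs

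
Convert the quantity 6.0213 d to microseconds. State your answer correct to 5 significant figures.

1 d = 8.64000 × 10^10 μs.
Thus 6.0213 × 8.64000 × 10^10 ≈ 5.2024 × 10^11 μs.

5.2024 × 10^11 μs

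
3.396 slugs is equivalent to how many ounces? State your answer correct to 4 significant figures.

1748 oz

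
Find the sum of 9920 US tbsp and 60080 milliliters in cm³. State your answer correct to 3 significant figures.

9920 US tbsp = 146685 cm³ and 60080 mL = 60080.0 cm³.
146685 + 60080.0 ≈ 207000 cm³.

207000 cm³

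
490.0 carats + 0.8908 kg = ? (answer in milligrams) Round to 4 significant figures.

490.0 ct = 98000.0 mg and 0.8908 kg = 890800 mg.
98000.0 + 890800 ≈ 988800 mg.

988800 mg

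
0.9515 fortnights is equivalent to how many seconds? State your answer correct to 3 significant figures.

1.15 × 10^6 seconds

1 fortnight = 1.20960 × 10^6 seconds.
0.9515 × 1.20960 × 10^6 ≈ 1.15 × 10^6 s.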